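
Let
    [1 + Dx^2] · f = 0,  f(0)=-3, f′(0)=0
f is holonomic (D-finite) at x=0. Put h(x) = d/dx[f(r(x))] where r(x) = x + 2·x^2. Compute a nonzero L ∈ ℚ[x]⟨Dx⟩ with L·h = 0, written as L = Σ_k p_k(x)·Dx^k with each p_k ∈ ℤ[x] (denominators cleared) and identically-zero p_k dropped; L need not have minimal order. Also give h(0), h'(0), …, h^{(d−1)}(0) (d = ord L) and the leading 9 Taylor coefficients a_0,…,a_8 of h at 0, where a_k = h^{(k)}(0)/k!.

L = (49 + 16·x + 96·x^2 + 256·x^3 + 256·x^4) + (-12 - 48·x)·Dx + (1 + 8·x + 16·x^2)·Dx^2  (order 2).
h: a_k = 0, 3, 18, 47/2, -5, -719/40, -553/20, -23521/1680, 1677/280, …
ICs: h(0) = 0, h′(0) = 3.

f: a_k = -3, 0, 3/2, 0, -1/8, 0, 1/240, 0, -1/13440, …
f∘r: x↦r, Dx↦Dx/r' in L_f ⇒ L₀.
h₀' ⇒ L via d/dx closure of L₀.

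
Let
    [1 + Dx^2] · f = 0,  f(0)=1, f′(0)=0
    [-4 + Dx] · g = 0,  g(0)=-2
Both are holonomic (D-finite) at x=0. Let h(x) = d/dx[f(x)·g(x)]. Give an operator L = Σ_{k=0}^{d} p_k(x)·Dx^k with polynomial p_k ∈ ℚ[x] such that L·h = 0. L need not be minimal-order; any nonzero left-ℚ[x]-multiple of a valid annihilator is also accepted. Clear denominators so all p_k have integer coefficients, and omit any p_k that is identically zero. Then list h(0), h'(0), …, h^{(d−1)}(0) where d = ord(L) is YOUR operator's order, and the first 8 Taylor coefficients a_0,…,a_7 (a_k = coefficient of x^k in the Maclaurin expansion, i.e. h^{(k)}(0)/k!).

L = 17 - 8·Dx + Dx^2  (order 2).
h: a_k = -8, -30, -52, -161/3, -101/3, -33/4, 727/90, 31679/2520, …
ICs: h(0) = -8, h′(0) = -30.

f: a_k = 1, 0, -1/2, 0, 1/24, 0, -1/720, 0, …
g: a_k = -2, -8, -16, -64/3, -64/3, -256/15, -512/45, -2048/315, …
h₀=f·g: eliminate ⇒ L₀, order ≤ 2·1.
Differentiate: ansatz ord ≤ ord L₀ ⇒ L.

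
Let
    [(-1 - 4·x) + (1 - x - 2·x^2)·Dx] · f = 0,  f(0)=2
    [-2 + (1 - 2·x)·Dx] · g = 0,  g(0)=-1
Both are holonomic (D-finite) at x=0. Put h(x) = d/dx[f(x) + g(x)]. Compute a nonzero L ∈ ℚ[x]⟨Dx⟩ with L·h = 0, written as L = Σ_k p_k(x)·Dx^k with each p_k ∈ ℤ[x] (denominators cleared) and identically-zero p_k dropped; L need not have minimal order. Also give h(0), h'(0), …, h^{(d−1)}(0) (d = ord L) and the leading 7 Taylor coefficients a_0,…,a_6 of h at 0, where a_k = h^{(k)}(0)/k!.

L = 12 + (3 + 12·x)·Dx + (-1 + x + 2·x^2)·Dx^2  (order 2).
h: a_k = 0, 4, 6, 24, 50, 132, 294, …
ICs: h(0) = 0, h′(0) = 4.

f: a_k = 2, 2, 6, 10, 22, 42, 86, …
g: a_k = -1, -2, -4, -8, -16, -32, -64, …
f+g: L₀ = lclm(L_f,L_g), ord ≤ 1+1.
h=h₀': d/dx-closure on L₀ ⇒ L.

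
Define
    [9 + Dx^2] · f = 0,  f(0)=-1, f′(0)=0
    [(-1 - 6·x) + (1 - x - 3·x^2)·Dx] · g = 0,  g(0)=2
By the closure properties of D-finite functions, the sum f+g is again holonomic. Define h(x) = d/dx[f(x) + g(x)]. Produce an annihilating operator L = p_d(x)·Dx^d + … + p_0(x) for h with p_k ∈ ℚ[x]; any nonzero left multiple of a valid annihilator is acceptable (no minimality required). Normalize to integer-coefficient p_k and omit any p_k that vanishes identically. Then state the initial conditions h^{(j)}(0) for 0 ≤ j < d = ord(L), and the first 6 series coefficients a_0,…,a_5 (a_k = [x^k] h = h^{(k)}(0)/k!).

f: a_k = -1, 0, 9/2, 0, -27/8, 0, …
g: a_k = 2, 2, 8, 14, 38, 80, …
h₀=f+g: left-lcm gives L₀, ord ≤ 3.
h=h₀': d/dx-closure on L₀ ⇒ L.
L = (1584 + 7614·x + 25326·x^2 + 15390·x^3 + 26730·x^4 + 13122·x^5 + 13122·x^6) + (-153 - 819·x + 918·x^2 + 2133·x^3 + 1620·x^4 + 3645·x^5 + 5103·x^6 + 4374·x^7)·Dx + (176 + 846·x + 2814·x^2 + 1710·x^3 + 2970·x^4 + 1458·x^5 + 1458·x^6)·Dx^2 + (-17 - 91·x + 102·x^2 + 237·x^3 + 180·x^4 + 405·x^5 + 567·x^6 + 486·x^7)·Dx^3  (order 3).
h: a_k = 2, 25, 42, 277/2, 400, 46803/40, …
ICs: h(0) = 2, h′(0) = 25, h′′(0) = 84.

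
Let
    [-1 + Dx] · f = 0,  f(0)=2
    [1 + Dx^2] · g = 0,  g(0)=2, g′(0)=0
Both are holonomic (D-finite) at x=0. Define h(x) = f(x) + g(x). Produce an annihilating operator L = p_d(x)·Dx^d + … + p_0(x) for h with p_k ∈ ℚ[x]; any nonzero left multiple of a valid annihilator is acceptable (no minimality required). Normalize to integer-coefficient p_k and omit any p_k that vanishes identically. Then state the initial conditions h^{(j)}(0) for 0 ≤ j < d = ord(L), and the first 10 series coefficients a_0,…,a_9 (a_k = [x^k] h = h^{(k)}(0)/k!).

L = -1 + Dx - Dx^2 + Dx^3  (order 3).
h: a_k = 4, 2, 0, 1/3, 1/6, 1/60, 0, 1/2520, 1/10080, 1/181440, …
ICs: h(0) = 4, h′(0) = 2, h′′(0) = 0.

f: a_k = 2, 2, 1, 1/3, 1/12, 1/60, 1/360, 1/2520, 1/20160, 1/181440, …
g: a_k = 2, 0, -1, 0, 1/12, 0, -1/360, 0, 1/20160, 0, …
L₀ := lclm(L_f,L_g); ord L₀ ≤ 1+2.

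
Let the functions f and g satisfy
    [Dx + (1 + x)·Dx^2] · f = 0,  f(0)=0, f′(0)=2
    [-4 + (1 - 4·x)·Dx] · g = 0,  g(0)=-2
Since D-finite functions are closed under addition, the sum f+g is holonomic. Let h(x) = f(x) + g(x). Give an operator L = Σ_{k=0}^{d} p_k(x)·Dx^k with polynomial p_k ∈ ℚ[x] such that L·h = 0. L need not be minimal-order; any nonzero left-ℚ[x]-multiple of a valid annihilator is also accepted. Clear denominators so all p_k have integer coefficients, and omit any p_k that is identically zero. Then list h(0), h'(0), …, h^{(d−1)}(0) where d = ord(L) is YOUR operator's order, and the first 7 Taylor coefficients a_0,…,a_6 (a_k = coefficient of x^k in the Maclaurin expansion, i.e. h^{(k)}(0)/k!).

f: a_k = 0, 2, -1, 2/3, -1/2, 2/5, -1/3, …
g: a_k = -2, -8, -32, -128, -512, -2048, -8192, …
Weyl lclm of L_f,L_g ⇒ L₀ (ord ≤ 3).
L = (-112 - 32·x)·Dx + (-94 - 208·x - 64·x^2)·Dx^2 + (9 - 23·x - 48·x^2 - 16·x^3)·Dx^3  (order 3).
h: a_k = -2, -6, -33, -382/3, -1025/2, -10238/5, -24577/3, …
ICs: h(0) = -2, h′(0) = -6, h′′(0) = -66.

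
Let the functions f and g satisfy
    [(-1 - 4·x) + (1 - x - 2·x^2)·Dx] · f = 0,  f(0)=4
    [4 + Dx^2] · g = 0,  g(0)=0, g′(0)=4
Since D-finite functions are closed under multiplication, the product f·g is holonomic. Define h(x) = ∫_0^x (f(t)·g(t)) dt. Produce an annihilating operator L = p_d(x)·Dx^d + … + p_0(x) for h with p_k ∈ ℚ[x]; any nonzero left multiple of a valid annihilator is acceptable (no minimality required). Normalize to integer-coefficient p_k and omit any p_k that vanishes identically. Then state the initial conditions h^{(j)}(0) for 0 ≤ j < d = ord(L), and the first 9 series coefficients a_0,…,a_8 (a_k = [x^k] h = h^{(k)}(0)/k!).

f: a_k = 4, 4, 12, 20, 44, 84, 172, 340, 684, …
g: a_k = 0, 4, 0, -8/3, 0, 8/15, 0, -16/315, 0, …
h₀=f·g: eliminate ⇒ L₀, order ≤ 1·2.
Integrate: L := L₀·Dx.
L = (4·x + 8·x^2)·Dx + (2 + 8·x)·Dx^2 + (-1 + x + 2·x^2)·Dx^3  (order 3).
h: a_k = 0, 0, 8, 16/3, 28/3, 208/15, 1096/45, 1424/35, 22714/315, …
ICs: h(0) = 0, h′(0) = 0, h′′(0) = 16.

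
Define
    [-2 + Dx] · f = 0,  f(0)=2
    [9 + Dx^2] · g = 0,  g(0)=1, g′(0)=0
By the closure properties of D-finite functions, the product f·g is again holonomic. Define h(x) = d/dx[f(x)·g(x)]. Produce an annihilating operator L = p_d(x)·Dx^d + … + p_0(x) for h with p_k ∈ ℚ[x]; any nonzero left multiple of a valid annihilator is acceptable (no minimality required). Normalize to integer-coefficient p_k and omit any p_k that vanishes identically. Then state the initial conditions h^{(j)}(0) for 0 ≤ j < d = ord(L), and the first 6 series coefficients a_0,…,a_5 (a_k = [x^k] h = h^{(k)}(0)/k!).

L = 13 - 4·Dx + Dx^2  (order 2).
h: a_k = 4, -10, -46, -119/3, 61/6, 407/12, …
ICs: h(0) = 4, h′(0) = -10.

f: a_k = 2, 4, 4, 8/3, 4/3, 8/15, …
g: a_k = 1, 0, -9/2, 0, 27/8, 0, …
Product ⇒ symmetric product L₀, ord ≤ 2.
Derive L from L₀ (diff closure).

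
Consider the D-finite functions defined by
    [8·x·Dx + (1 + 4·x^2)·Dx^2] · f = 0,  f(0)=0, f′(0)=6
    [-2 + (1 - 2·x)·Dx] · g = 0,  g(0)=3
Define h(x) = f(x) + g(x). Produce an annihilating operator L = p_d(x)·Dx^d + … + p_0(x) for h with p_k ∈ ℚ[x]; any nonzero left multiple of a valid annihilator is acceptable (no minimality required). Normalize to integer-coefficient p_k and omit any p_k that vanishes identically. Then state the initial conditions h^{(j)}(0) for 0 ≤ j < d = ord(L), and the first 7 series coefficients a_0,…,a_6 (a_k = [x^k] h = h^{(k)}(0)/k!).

f: a_k = 0, 6, 0, -8, 0, 96/5, 0, …
g: a_k = 3, 6, 12, 24, 48, 96, 192, …
Sum ⇒ L₀ = lclm(L_f,L_g) in ℚ(x)⟨Dx⟩.
L = (8 - 64·x - 96·x^2)·Dx + (-8 + 8·x - 32·x^2 - 96·x^3)·Dx^2 + (1 - 16·x^4)·Dx^3  (order 3).
h: a_k = 3, 12, 12, 16, 48, 576/5, 192, …
ICs: h(0) = 3, h′(0) = 12, h′′(0) = 24.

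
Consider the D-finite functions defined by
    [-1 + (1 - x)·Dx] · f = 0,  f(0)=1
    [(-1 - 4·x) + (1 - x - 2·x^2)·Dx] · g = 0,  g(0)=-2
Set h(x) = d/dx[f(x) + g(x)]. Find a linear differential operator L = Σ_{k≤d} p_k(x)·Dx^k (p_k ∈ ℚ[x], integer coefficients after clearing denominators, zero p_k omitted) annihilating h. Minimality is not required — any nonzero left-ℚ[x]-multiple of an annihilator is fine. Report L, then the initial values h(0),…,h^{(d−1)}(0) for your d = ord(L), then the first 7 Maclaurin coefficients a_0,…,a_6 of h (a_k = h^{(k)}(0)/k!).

f: a_k = 1, 1, 1, 1, 1, 1, 1, …
g: a_k = -2, -2, -6, -10, -22, -42, -86, …
h₀=f+g: left-lcm gives L₀, ord ≤ 2.
h=h₀': d/dx-closure on L₀ ⇒ L.
L = (-6 - 48·x - 96·x^3 + 24·x^4) + (6 + 18·x - 12·x^2 + 24·x^3 - 90·x^4 + 24·x^5)·Dx + (-1 + 2·x - 5·x^2 + 12·x^3 + 2·x^4 - 14·x^5 + 4·x^6)·Dx^2  (order 2).
h: a_k = -1, -10, -27, -84, -205, -510, -1183, …
ICs: h(0) = -1, h′(0) = -10.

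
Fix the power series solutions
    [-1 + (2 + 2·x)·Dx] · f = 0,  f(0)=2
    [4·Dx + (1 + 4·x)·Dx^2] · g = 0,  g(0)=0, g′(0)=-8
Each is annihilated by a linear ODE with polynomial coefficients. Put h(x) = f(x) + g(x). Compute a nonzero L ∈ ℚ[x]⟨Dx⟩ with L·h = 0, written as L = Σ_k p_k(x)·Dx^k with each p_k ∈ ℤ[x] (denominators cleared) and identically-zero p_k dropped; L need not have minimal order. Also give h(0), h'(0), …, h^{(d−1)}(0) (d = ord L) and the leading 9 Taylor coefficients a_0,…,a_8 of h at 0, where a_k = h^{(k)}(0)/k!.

L = (52 + 16·x)·Dx + (125 + 232·x + 80·x^2)·Dx^2 + (14 + 78·x + 96·x^2 + 32·x^3)·Dx^3  (order 3).
h: a_k = 2, -7, 63/4, -1021/24, 8187/64, -262109/640, 2097089/1536, -33554201/7168, 268435027/16384, …
ICs: h(0) = 2, h′(0) = -7, h′′(0) = 63/2.

f: a_k = 2, 1, -1/4, 1/8, -5/64, 7/128, -21/512, 33/1024, -429/16384, …
g: a_k = 0, -8, 16, -128/3, 128, -2048/5, 4096/3, -32768/7, 16384, …
h₀=f+g: left-lcm gives L₀, ord ≤ 3.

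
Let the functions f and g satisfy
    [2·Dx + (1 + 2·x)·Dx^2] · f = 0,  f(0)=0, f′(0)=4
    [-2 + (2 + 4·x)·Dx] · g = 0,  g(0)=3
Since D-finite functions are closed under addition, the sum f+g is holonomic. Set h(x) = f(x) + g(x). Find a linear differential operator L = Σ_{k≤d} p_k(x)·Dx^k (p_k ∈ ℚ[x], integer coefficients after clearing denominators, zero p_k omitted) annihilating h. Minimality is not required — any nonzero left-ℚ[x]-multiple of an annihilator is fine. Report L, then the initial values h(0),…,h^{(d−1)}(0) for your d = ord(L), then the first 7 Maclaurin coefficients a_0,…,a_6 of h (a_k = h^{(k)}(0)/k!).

L = 2·Dx + (5 + 10·x)·Dx^2 + (1 + 4·x + 4·x^2)·Dx^3  (order 3).
h: a_k = 3, 7, -11/2, 41/6, -79/8, 617/40, -1213/48, …
ICs: h(0) = 3, h′(0) = 7, h′′(0) = -11.

f: a_k = 0, 4, -4, 16/3, -8, 64/5, -64/3, …
g: a_k = 3, 3, -3/2, 3/2, -15/8, 21/8, -63/16, …
Weyl lclm of L_f,L_g ⇒ L₀ (ord ≤ 3).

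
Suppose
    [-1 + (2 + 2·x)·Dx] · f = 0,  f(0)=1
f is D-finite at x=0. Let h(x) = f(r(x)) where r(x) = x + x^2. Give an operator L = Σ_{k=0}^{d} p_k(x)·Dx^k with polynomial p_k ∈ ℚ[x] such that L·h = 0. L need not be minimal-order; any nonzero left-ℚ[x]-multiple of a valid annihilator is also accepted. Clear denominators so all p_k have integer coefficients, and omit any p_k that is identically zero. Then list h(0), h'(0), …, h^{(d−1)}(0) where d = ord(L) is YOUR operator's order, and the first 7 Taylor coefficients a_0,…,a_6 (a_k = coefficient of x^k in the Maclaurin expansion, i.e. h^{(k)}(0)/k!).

L = (-1 - 2·x) + (2 + 2·x + 2·x^2)·Dx  (order 1).
h: a_k = 1, 1/2, 3/8, -3/16, 3/128, 15/256, -57/1024, …
ICs: h(0) = 1.

f: a_k = 1, 1/2, -1/8, 1/16, -5/128, 7/256, -21/1024, …
Change of var in L_f (x↦r) gives L₀.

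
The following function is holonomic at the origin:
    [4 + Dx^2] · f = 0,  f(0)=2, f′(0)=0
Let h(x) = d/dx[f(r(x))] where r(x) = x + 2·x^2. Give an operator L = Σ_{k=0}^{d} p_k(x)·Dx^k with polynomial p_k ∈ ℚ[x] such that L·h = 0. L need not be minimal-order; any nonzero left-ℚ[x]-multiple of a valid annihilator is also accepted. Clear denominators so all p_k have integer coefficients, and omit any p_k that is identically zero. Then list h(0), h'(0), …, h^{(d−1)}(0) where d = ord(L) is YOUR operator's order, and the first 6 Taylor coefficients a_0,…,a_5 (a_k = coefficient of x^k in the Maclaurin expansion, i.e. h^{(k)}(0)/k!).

f: a_k = 2, 0, -4, 0, 4/3, 0, …
f∘r: x↦r, Dx↦Dx/r' in L_f ⇒ L₀.
Derive L from L₀ (diff closure).
L = (52 + 64·x + 384·x^2 + 1024·x^3 + 1024·x^4) + (-12 - 48·x)·Dx + (1 + 8·x + 16·x^2)·Dx^2  (order 2).
h: a_k = 0, -8, -48, -176/3, 160/3, 2864/15, …
ICs: h(0) = 0, h′(0) = -8.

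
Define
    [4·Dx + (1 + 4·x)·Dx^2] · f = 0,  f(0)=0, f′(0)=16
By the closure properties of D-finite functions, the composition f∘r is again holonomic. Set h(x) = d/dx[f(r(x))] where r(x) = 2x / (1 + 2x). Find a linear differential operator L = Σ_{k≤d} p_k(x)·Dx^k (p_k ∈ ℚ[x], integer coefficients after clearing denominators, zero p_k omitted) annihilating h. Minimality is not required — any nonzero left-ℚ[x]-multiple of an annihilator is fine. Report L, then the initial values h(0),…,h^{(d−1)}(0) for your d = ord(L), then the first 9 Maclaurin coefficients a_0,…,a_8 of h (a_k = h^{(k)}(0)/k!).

f: a_k = 0, 16, -32, 256/3, -256, 4096/5, -8192/3, 65536/7, -32768, …
f∘r: x↦r, Dx↦Dx/r' in L_f ⇒ L₀.
h₀' ⇒ L via d/dx closure of L₀.
L = (12 + 40·x) + (1 + 12·x + 20·x^2)·Dx  (order 1).
h: a_k = 32, -384, 3968, -39936, 399872, -3999744, 39999488, -399998976, 3999997952, …
ICs: h(0) = 32.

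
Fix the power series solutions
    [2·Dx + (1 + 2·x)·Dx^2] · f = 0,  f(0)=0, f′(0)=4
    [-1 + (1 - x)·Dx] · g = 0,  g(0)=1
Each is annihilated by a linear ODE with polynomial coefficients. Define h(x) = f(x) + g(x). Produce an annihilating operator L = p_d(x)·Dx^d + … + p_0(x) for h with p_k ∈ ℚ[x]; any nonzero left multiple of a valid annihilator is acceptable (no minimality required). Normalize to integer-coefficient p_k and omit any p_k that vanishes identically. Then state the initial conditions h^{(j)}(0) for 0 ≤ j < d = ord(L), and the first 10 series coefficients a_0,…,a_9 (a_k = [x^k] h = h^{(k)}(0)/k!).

L = (-14 - 4·x)·Dx + (1 - 20·x - 8·x^2)·Dx^2 + (2 + 3·x - 3·x^2 - 2·x^3)·Dx^3  (order 3).
h: a_k = 1, 5, -3, 19/3, -7, 69/5, -61/3, 263/7, -63, 1033/9, …
ICs: h(0) = 1, h′(0) = 5, h′′(0) = -6.

f: a_k = 0, 4, -4, 16/3, -8, 64/5, -64/3, 256/7, -64, 1024/9, …
g: a_k = 1, 1, 1, 1, 1, 1, 1, 1, 1, 1, …
f+g: L₀ = lclm(L_f,L_g), ord ≤ 2+1.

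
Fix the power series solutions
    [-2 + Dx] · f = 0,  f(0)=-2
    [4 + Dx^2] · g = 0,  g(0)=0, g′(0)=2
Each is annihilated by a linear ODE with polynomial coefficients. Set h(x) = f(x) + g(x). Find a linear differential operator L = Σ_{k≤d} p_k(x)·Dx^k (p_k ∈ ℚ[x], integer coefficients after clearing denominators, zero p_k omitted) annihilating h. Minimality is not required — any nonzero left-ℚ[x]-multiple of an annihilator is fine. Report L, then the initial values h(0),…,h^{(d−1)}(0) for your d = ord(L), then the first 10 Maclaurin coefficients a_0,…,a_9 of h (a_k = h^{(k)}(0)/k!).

f: a_k = -2, -4, -4, -8/3, -4/3, -8/15, -8/45, -16/315, -4/315, -8/2835, …
g: a_k = 0, 2, 0, -4/3, 0, 4/15, 0, -8/315, 0, 4/2835, …
Sum ⇒ L₀ = lclm(L_f,L_g) in ℚ(x)⟨Dx⟩.
L = -8 + 4·Dx - 2·Dx^2 + Dx^3  (order 3).
h: a_k = -2, -2, -4, -4, -4/3, -4/15, -8/45, -8/105, -4/315, -4/2835, …
ICs: h(0) = -2, h′(0) = -2, h′′(0) = -8.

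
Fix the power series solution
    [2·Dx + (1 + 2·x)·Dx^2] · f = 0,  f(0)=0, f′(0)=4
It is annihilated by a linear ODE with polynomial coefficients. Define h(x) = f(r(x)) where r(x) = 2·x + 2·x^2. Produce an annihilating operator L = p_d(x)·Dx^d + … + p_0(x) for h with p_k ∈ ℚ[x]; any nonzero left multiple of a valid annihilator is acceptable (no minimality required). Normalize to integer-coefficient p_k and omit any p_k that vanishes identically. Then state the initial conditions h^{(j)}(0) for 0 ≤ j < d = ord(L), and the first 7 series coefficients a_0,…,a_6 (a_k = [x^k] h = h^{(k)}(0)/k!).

f: a_k = 0, 4, -4, 16/3, -8, 64/5, -64/3, …
L₀ from L_f via x↦r, Dx↦r'^{-1}Dx.
L = 2·Dx + (1 + 2·x)·Dx^2  (order 2).
h: a_k = 0, 8, -8, 32/3, -16, 128/5, -128/3, …
ICs: h(0) = 0, h′(0) = 8.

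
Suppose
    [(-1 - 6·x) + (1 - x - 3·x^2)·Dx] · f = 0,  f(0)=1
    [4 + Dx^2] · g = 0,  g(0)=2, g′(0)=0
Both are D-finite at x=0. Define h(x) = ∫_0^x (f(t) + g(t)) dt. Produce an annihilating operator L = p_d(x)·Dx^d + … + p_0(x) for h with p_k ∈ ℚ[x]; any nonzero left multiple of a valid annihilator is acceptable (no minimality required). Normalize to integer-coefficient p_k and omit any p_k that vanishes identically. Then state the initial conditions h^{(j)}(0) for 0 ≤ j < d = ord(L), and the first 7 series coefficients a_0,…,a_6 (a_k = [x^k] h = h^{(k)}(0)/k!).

f: a_k = 1, 1, 4, 7, 19, 40, 97, …
g: a_k = 2, 0, -4, 0, 4/3, 0, -8/45, …
h₀=f+g: left-lcm gives L₀, ord ≤ 3.
h=∫h₀ ⇒ L = L₀·Dx.
L = (92 + 608·x + 512·x^2 + 1104·x^3 + 360·x^4 + 432·x^5)·Dx + (-24 + 4·x + 24·x^2 + 80·x^3 + 180·x^4 + 216·x^5 + 216·x^6)·Dx^2 + (23 + 152·x + 128·x^2 + 276·x^3 + 90·x^4 + 108·x^5)·Dx^3 + (-6 + x + 6·x^2 + 20·x^3 + 45·x^4 + 54·x^5 + 54·x^6)·Dx^4  (order 4).
h: a_k = 0, 3, 1/2, 0, 7/4, 61/15, 20/3, …
ICs: h(0) = 0, h′(0) = 3, h′′(0) = 1, h′′′(0) = 0.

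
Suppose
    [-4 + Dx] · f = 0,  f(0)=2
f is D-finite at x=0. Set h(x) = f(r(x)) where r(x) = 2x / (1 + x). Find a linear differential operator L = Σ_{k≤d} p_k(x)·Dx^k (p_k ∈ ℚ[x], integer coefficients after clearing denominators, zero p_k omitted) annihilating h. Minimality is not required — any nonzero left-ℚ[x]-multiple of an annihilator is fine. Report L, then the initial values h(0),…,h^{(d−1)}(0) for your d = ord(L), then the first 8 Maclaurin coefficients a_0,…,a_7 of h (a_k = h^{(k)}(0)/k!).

f: a_k = 2, 8, 16, 64/3, 64/3, 256/15, 512/45, 2048/315, …
f∘r: x↦r, Dx↦Dx/r' in L_f ⇒ L₀.
L = -8 + (1 + 2·x + x^2)·Dx  (order 1).
h: a_k = 2, 16, 48, 176/3, 16/3, -176/5, 368/45, 6448/315, …
ICs: h(0) = 2.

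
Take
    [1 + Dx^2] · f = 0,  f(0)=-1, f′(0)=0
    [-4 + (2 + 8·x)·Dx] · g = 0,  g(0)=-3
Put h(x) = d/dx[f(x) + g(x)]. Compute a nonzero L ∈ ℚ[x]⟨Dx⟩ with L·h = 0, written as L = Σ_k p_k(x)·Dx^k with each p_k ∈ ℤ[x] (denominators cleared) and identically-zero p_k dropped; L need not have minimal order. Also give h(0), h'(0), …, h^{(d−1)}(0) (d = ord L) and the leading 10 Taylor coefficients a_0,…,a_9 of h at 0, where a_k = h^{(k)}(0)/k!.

L = (-122 - 16·x - 32·x^2) + (-13 - 60·x - 48·x^2 - 64·x^3)·Dx + (-122 - 16·x - 32·x^2)·Dx^2 + (-13 - 60·x - 48·x^2 - 64·x^3)·Dx^3  (order 3).
h: a_k = -6, 13, -36, 719/6, -420, 181441/120, -5544, 103783679/5040, -77220, 105859353601/362880, …
ICs: h(0) = -6, h′(0) = 13, h′′(0) = -72.

f: a_k = -1, 0, 1/2, 0, -1/24, 0, 1/720, 0, -1/40320, 0, …
g: a_k = -3, -6, 6, -12, 30, -84, 252, -792, 2574, -8580, …
Sum ⇒ L₀ = lclm(L_f,L_g) in ℚ(x)⟨Dx⟩.
Derive L from L₀ (diff closure).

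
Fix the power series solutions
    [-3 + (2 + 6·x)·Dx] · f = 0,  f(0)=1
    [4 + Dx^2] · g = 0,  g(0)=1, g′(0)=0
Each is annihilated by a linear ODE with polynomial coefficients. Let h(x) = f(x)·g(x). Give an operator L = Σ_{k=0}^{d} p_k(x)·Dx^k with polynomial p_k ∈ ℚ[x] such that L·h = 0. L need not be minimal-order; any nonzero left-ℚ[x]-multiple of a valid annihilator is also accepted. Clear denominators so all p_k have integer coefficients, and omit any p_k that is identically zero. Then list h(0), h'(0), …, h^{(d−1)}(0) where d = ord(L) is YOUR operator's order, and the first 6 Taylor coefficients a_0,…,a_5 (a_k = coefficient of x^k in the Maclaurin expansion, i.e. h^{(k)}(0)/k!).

L = (43 + 96·x + 144·x^2) + (-12 - 36·x)·Dx + (4 + 24·x + 36·x^2)·Dx^2  (order 2).
h: a_k = 1, 3/2, -25/8, -21/16, -95/384, 1093/256, …
ICs: h(0) = 1, h′(0) = 3/2.

f: a_k = 1, 3/2, -9/8, 27/16, -405/128, 1701/256, …
g: a_k = 1, 0, -2, 0, 2/3, 0, …
L₀ := L_f ⊗_s L_g (sym. prod.), ord ≤ 2.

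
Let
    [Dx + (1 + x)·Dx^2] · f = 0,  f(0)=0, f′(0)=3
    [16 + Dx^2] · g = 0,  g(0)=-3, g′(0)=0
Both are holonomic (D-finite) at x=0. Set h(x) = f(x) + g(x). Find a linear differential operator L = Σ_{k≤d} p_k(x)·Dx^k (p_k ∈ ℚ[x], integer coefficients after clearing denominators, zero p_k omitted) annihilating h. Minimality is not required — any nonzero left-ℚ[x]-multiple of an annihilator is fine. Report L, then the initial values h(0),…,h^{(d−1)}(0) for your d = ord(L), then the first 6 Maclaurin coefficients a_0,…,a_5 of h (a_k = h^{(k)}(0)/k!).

L = (176 + 256·x + 128·x^2)·Dx + (144 + 400·x + 384·x^2 + 128·x^3)·Dx^2 + (11 + 16·x + 8·x^2)·Dx^3 + (9 + 25·x + 24·x^2 + 8·x^3)·Dx^4  (order 4).
h: a_k = -3, 3, 45/2, 1, -131/4, 3/5, …
ICs: h(0) = -3, h′(0) = 3, h′′(0) = 45, h′′′(0) = 6.

f: a_k = 0, 3, -3/2, 1, -3/4, 3/5, …
g: a_k = -3, 0, 24, 0, -32, 0, …
Sum ⇒ L₀ = lclm(L_f,L_g) in ℚ(x)⟨Dx⟩.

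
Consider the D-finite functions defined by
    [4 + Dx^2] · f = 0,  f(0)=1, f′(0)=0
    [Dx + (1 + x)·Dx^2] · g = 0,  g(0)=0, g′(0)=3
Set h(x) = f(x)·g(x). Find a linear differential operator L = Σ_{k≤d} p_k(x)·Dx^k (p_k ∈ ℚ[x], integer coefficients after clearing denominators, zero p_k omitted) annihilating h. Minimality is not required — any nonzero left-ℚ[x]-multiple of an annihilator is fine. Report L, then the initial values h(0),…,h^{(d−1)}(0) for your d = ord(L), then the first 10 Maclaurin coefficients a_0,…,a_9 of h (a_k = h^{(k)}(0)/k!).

L = (168 + 864·x + 1456·x^2 + 1024·x^3 + 256·x^4) + (112 + 368·x + 384·x^2 + 128·x^3)·Dx + (102 + 464·x + 744·x^2 + 512·x^3 + 128·x^4)·Dx^2 + (28 + 92·x + 96·x^2 + 32·x^3)·Dx^3 + (15 + 62·x + 95·x^2 + 64·x^3 + 16·x^4)·Dx^4  (order 4).
h: a_k = 0, 3, -3/2, -5, 9/4, 3/5, 0, -13/35, 31/120, -61/315, …
ICs: h(0) = 0, h′(0) = 3, h′′(0) = -3, h′′′(0) = -30.

f: a_k = 1, 0, -2, 0, 2/3, 0, -4/45, 0, 2/315, 0, …
g: a_k = 0, 3, -3/2, 1, -3/4, 3/5, -1/2, 3/7, -3/8, 1/3, …
Sym-product of L_f,L_g gives L₀ (≤ ord 4).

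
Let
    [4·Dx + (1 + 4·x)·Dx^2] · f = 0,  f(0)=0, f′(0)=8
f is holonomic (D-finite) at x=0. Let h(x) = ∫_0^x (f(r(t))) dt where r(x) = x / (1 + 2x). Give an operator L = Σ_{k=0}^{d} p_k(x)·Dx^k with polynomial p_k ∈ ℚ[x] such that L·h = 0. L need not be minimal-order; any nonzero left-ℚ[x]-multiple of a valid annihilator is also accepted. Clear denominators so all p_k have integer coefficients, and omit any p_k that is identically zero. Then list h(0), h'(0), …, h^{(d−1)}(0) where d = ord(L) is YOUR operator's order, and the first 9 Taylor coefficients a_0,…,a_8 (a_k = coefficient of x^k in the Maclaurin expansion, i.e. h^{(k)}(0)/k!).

f: a_k = 0, 8, -16, 128/3, -128, 2048/5, -4096/3, 32768/7, -16384, …
Substitute x→r, Dx→(1/r')Dx; clear ⇒ L₀.
h=∫₀ˣh₀: take L = L₀·Dx.
L = (8 + 24·x)·Dx^2 + (1 + 8·x + 12·x^2)·Dx^3  (order 3).
h: a_k = 0, 0, 4, -32/3, 104/3, -128, 7744/15, -6656/3, 69952/7, …
ICs: h(0) = 0, h′(0) = 0, h′′(0) = 8.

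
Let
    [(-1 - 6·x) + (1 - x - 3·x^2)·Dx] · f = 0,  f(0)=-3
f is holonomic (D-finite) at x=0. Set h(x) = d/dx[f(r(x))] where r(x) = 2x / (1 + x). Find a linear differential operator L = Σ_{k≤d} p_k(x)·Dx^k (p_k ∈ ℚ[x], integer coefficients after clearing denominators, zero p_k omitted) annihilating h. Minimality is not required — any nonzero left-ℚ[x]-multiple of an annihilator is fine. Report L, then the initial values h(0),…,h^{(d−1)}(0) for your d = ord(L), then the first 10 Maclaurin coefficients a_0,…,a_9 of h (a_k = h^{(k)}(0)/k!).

L = (14 + 78·x + 546·x^2 + 338·x^3) + (-1 - 14·x + 182·x^3 + 169·x^4)·Dx  (order 1).
h: a_k = -6, -84, -234, -2184, -5070, -42588, -92274, -738192, -1542294, -11995620, …
ICs: h(0) = -6.

f: a_k = -3, -3, -12, -21, -57, -120, -291, -651, -1524, -3477, …
L₀ from L_f via x↦r, Dx↦r'^{-1}Dx.
h₀' ⇒ L via d/dx closure of L₀.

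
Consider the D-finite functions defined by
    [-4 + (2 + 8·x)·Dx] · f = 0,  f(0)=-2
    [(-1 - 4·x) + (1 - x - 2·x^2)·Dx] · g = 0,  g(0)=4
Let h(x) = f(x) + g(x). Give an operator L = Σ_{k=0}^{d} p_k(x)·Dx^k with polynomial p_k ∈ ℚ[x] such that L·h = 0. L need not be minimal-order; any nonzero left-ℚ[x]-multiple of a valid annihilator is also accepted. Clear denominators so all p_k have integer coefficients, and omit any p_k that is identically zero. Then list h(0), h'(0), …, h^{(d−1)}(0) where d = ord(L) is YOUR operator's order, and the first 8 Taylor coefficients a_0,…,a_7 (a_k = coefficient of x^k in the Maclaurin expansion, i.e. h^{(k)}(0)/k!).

f: a_k = -2, -4, 4, -8, 20, -56, 168, -528, …
g: a_k = 4, 4, 12, 20, 44, 84, 172, 340, …
Sum ⇒ L₀ = lclm(L_f,L_g) in ℚ(x)⟨Dx⟩.
L = (16 + 84·x + 120·x^2 + 160·x^3) + (-10 - 52·x - 204·x^2 - 400·x^3 - 400·x^4)·Dx + (-1 + 7·x + 56·x^2 + 8·x^3 - 200·x^4 - 160·x^5)·Dx^2  (order 2).
h: a_k = 2, 0, 16, 12, 64, 28, 340, -188, …
ICs: h(0) = 2, h′(0) = 0.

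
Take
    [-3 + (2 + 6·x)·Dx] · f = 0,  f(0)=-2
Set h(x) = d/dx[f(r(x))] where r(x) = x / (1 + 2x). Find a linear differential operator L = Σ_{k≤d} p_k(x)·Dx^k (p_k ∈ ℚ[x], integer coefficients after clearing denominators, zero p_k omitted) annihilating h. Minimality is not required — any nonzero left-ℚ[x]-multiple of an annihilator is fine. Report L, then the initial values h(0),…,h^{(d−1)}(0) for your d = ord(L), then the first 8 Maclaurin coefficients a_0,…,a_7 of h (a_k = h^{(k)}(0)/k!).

L = (-11 - 40·x) + (-2 - 14·x - 20·x^2)·Dx  (order 1).
h: a_k = -3, 33/2, -585/8, 4965/16, -169545/128, 1477503/256, -26328981/1024, 239121645/2048, …
ICs: h(0) = -3.

f: a_k = -2, -3, 9/4, -27/8, 405/64, -1701/128, 15309/512, -72171/1024, …
h₀=f(r): pull back L_f along r ⇒ L₀.
h=h₀': d/dx-closure on L₀ ⇒ L.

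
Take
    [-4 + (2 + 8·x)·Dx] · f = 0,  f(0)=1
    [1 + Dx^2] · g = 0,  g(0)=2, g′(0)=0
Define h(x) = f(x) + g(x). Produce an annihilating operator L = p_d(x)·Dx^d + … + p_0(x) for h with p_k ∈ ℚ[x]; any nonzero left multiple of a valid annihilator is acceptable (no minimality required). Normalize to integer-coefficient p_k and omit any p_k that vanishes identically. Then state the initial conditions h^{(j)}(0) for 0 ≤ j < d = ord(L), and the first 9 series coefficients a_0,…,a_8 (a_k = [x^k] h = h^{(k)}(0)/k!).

f: a_k = 1, 2, -2, 4, -10, 28, -84, 264, -858, …
g: a_k = 2, 0, -1, 0, 1/12, 0, -1/360, 0, 1/20160, …
L₀ := lclm(L_f,L_g); ord L₀ ≤ 1+2.
L = (-26 - 16·x - 32·x^2) + (-3 - 4·x + 48·x^2 + 64·x^3)·Dx + (-26 - 16·x - 32·x^2)·Dx^2 + (-3 - 4·x + 48·x^2 + 64·x^3)·Dx^3  (order 3).
h: a_k = 3, 2, -3, 4, -119/12, 28, -30241/360, 264, -17297279/20160, …
ICs: h(0) = 3, h′(0) = 2, h′′(0) = -6.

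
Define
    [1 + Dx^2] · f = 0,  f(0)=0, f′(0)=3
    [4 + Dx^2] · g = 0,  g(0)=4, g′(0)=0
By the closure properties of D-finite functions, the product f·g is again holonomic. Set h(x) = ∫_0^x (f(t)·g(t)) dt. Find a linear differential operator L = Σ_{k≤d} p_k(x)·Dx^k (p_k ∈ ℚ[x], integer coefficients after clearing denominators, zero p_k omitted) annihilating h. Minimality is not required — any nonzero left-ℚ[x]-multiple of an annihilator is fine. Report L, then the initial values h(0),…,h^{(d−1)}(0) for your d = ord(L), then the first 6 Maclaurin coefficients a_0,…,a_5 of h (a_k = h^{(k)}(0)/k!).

f: a_k = 0, 3, 0, -1/2, 0, 1/40, …
g: a_k = 4, 0, -8, 0, 8/3, 0, …
h₀=f·g: eliminate ⇒ L₀, order ≤ 2·2.
h=∫h₀ ⇒ L = L₀·Dx.
L = 9·Dx + 10·Dx^3 + Dx^5  (order 5).
h: a_k = 0, 0, 6, 0, -13/2, 0, …
ICs: h(0) = 0, h′(0) = 0, h′′(0) = 12, h′′′(0) = 0, h′′′′(0) = -156.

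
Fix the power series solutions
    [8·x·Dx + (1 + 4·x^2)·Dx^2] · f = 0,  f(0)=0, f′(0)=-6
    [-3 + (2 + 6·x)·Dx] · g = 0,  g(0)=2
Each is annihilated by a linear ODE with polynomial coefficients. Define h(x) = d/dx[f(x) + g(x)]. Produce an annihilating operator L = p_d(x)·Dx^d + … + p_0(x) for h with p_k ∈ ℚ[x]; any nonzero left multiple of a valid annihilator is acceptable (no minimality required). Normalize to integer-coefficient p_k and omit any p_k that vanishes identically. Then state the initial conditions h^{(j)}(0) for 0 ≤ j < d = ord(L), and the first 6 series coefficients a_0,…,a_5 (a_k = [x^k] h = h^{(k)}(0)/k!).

L = (-48 - 360·x + 576·x^2 + 864·x^3) + (-59 - 192·x - 120·x^2 + 2304·x^3 + 3024·x^4)·Dx + (-6 + 14·x + 144·x^2 + 272·x^3 + 672·x^4 + 864·x^5)·Dx^2  (order 2).
h: a_k = -3, -9/2, 273/8, -405/16, -3783/128, -45927/256, …
ICs: h(0) = -3, h′(0) = -9/2.

f: a_k = 0, -6, 0, 8, 0, -96/5, …
g: a_k = 2, 3, -9/4, 27/8, -405/64, 1701/128, …
f+g: L₀ = lclm(L_f,L_g), ord ≤ 2+1.
h=h₀': d/dx-closure on L₀ ⇒ L.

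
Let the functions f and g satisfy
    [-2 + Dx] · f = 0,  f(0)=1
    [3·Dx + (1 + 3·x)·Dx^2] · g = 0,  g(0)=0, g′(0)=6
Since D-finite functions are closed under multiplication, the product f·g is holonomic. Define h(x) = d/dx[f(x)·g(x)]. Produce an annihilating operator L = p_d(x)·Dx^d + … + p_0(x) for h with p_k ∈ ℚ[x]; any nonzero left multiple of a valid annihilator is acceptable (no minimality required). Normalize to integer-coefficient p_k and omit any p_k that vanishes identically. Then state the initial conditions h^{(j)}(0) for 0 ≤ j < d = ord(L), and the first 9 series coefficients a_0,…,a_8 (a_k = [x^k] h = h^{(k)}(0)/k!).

L = (20 - 24·x + 72·x^2) + (-8 + 6·x - 72·x^2)·Dx + (-1 + 3·x + 18·x^2)·Dx^2  (order 2).
h: a_k = 6, 6, 36, -58, 221, -660, 30386/15, -92374/15, 1307013/70, …
ICs: h(0) = 6, h′(0) = 6.

f: a_k = 1, 2, 2, 4/3, 2/3, 4/15, 4/45, 8/315, 2/315, …
g: a_k = 0, 6, -9, 18, -81/2, 486/5, -243, 4374/7, -6561/4, …
L₀ := L_f ⊗_s L_g (sym. prod.), ord ≤ 2.
h₀' ⇒ L via d/dx closure of L₀.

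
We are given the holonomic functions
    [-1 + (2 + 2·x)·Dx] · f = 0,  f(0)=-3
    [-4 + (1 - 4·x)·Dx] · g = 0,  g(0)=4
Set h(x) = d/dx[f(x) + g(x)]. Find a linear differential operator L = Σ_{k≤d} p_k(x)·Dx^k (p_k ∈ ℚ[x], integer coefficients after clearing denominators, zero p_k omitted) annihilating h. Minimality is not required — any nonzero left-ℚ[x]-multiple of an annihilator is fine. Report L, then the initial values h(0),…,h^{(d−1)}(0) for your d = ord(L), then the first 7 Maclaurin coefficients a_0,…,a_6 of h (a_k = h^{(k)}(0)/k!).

f: a_k = -3, -3/2, 3/8, -3/16, 15/128, -21/256, 63/1024, …
g: a_k = 4, 16, 64, 256, 1024, 4096, 16384, …
f+g: L₀ = lclm(L_f,L_g), ord ≤ 1+1.
Derive L from L₀ (diff closure).
L = (-216 - 96·x) + (-381 - 792·x - 336·x^2)·Dx + (34 - 78·x - 208·x^2 - 96·x^3)·Dx^2  (order 2).
h: a_k = 29/2, 515/4, 12279/16, 131087/32, 5242775/256, 50331837/512, 939523403/2048, …
ICs: h(0) = 29/2, h′(0) = 515/4.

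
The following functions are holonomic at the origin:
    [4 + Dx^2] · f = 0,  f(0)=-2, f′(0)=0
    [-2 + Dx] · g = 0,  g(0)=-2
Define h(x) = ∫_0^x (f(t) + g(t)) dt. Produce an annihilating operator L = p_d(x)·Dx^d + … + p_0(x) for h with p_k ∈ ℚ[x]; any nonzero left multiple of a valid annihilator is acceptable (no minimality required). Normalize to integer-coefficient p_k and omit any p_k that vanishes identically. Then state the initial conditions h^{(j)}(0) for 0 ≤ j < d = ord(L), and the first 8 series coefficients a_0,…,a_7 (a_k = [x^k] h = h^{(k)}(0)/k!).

f: a_k = -2, 0, 4, 0, -4/3, 0, 8/45, 0, …
g: a_k = -2, -4, -4, -8/3, -4/3, -8/15, -8/45, -16/315, …
f+g: L₀ = lclm(L_f,L_g), ord ≤ 2+1.
∫: right-multiply L₀ by Dx.
L = -8·Dx + 4·Dx^2 - 2·Dx^3 + Dx^4  (order 4).
h: a_k = 0, -4, -2, 0, -2/3, -8/15, -4/45, 0, …
ICs: h(0) = 0, h′(0) = -4, h′′(0) = -4, h′′′(0) = 0.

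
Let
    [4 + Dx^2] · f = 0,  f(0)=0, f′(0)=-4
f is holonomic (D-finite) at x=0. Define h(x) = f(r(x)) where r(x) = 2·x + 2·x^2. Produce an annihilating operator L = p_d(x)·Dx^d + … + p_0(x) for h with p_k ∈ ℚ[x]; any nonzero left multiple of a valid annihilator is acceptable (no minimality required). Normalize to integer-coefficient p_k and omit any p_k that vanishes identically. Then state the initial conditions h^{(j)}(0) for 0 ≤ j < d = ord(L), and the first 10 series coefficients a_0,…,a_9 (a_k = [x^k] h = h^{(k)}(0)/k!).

f: a_k = 0, -4, 0, 8/3, 0, -8/15, 0, 16/315, 0, -8/2835, …
L₀ from L_f via x↦r, Dx↦r'^{-1}Dx.
L = (16 + 96·x + 192·x^2 + 128·x^3) - 2·Dx + (1 + 2·x)·Dx^2  (order 2).
h: a_k = 0, -8, -8, 64/3, 64, 704/15, -64, -51712/315, -5632/45, 141056/2835, …
ICs: h(0) = 0, h′(0) = -8.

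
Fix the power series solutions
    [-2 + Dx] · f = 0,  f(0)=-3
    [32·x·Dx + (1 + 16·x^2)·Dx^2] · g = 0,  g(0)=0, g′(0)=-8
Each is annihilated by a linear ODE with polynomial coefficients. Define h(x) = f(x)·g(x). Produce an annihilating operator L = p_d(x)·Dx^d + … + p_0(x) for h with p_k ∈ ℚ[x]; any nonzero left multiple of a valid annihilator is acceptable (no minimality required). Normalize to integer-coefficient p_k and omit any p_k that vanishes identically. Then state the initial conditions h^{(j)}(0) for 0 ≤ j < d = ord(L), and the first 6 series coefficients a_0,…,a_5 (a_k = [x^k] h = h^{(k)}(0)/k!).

L = (4 - 64·x + 64·x^2) + (-4 + 32·x - 64·x^2)·Dx + (1 + 16·x^2)·Dx^2  (order 2).
h: a_k = 0, 24, 48, -80, -224, 4944/5, …
ICs: h(0) = 0, h′(0) = 24.

f: a_k = -3, -6, -6, -4, -2, -4/5, …
g: a_k = 0, -8, 0, 128/3, 0, -2048/5, …
Product ⇒ symmetric product L₀, ord ≤ 2.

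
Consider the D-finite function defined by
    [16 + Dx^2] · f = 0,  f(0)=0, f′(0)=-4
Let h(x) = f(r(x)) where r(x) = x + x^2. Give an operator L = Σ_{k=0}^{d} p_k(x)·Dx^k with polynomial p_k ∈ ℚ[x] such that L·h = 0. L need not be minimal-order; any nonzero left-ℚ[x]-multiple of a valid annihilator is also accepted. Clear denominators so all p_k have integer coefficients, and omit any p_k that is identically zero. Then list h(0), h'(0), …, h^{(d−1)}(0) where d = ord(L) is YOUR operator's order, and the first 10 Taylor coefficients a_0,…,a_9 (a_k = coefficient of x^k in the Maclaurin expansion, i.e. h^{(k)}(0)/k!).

f: a_k = 0, -4, 0, 32/3, 0, -128/15, 0, 1024/315, 0, -2048/2835, …
f∘r: x↦r, Dx↦Dx/r' in L_f ⇒ L₀.
L = (16 + 96·x + 192·x^2 + 128·x^3) - 2·Dx + (1 + 2·x)·Dx^2  (order 2).
h: a_k = 0, -4, -4, 32/3, 32, 352/15, -32, -25856/315, -2816/45, 70528/2835, …
ICs: h(0) = 0, h′(0) = -4.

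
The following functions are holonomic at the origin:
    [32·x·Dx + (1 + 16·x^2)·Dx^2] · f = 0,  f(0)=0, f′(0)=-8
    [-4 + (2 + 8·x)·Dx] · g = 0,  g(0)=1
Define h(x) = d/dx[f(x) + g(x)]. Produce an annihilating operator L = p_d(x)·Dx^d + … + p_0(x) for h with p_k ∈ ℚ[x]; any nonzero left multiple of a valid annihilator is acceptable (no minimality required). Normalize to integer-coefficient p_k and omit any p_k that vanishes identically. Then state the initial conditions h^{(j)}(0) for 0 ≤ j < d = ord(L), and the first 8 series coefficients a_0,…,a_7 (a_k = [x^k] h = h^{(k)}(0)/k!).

L = (-32 - 320·x + 1536·x^2 + 3072·x^3) + (-22 - 128·x + 320·x^2 + 6144·x^3 + 10752·x^4)·Dx + (-1 + 12·x + 96·x^2 + 384·x^3 + 1792·x^4 + 3072·x^5)·Dx^2  (order 2).
h: a_k = -6, -4, 140, -40, -1908, -504, 34616, -6864, …
ICs: h(0) = -6, h′(0) = -4.

f: a_k = 0, -8, 0, 128/3, 0, -2048/5, 0, 32768/7, …
g: a_k = 1, 2, -2, 4, -10, 28, -84, 264, …
L₀ := lclm(L_f,L_g); ord L₀ ≤ 2+1.
Differentiate: ansatz ord ≤ ord L₀ ⇒ L.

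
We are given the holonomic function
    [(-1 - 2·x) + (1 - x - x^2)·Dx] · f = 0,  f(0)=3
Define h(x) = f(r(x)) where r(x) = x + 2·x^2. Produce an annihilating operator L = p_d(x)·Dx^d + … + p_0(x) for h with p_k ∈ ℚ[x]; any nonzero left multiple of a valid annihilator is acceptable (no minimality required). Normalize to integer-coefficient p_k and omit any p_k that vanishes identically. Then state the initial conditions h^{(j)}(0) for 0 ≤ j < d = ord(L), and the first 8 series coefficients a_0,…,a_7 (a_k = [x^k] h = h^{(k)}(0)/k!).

f: a_k = 3, 3, 6, 9, 15, 24, 39, 63, …
Substitute x→r, Dx→(1/r')Dx; clear ⇒ L₀.
L = (1 + 6·x + 12·x^2 + 16·x^3) + (-1 + x + 3·x^2 + 4·x^3 + 4·x^4)·Dx  (order 1).
h: a_k = 3, 3, 12, 33, 93, 252, 711, 1971, …
ICs: h(0) = 3.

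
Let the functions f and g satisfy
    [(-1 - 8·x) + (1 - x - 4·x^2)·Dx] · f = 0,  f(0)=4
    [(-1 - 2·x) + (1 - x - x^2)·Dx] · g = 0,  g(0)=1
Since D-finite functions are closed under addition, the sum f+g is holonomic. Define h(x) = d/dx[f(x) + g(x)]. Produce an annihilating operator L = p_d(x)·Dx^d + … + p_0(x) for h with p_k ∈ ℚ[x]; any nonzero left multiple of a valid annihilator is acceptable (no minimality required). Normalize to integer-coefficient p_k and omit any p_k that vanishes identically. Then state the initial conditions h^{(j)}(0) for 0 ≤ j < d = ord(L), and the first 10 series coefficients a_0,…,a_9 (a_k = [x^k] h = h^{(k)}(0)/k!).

L = (-6 - 216·x - 240·x^2 - 984·x^3 - 1554·x^4 - 1440·x^5 + 576·x^6) + (6 + 54·x + 66·x^2 + 144·x^3 - 177·x^4 - 1506·x^5 - 672·x^6 + 384·x^7)·Dx + (-1 + 2·x - 11·x^2 - 2·x^3 + 122·x^4 + 9·x^5 - 243·x^6 - 48·x^7 + 48·x^8)·Dx^2  (order 2).
h: a_k = 5, 44, 117, 484, 1340, 4422, 12495, 37552, 105939, 304450, …
ICs: h(0) = 5, h′(0) = 44.

f: a_k = 4, 4, 20, 36, 116, 260, 724, 1764, 4660, 11716, …
g: a_k = 1, 1, 2, 3, 5, 8, 13, 21, 34, 55, …
h₀=f+g: left-lcm gives L₀, ord ≤ 2.
h=h₀': d/dx-closure on L₀ ⇒ L.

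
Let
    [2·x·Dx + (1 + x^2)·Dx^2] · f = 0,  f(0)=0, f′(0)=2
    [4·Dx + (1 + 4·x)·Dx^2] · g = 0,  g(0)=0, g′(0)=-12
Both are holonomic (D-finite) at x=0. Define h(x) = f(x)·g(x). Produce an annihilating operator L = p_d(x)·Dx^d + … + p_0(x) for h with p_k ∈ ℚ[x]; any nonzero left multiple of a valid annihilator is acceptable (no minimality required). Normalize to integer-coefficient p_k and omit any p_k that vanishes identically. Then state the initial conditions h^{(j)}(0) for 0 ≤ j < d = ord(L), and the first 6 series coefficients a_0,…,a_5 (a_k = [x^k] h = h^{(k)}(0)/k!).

f: a_k = 0, 2, 0, -2/3, 0, 2/5, …
g: a_k = 0, -12, 24, -64, 192, -3072/5, …
Sym-product of L_f,L_g gives L₀ (≤ ord 4).
L = (144 + 896·x + 560·x^2 + 2304·x^3 + 1920·x^4 + 3328·x^5 + 256·x^7)·Dx + (132 + 304·x + 2252·x^2 + 4144·x^3 + 8896·x^4 + 5952·x^5 + 8960·x^6 + 192·x^7 + 896·x^8)·Dx^2 + (72 + 376·x + 912·x^2 + 2808·x^3 + 3720·x^4 + 6288·x^5 + 3072·x^6 + 4368·x^7 + 192·x^8 + 512·x^9)·Dx^3 + (5 + 48·x + 178·x^2 + 416·x^3 + 729·x^4 + 720·x^5 + 1008·x^6 + 384·x^7 + 516·x^8 + 32·x^9 + 64·x^10)·Dx^4  (order 4).
h: a_k = 0, 0, -24, 48, -120, 368, …
ICs: h(0) = 0, h′(0) = 0, h′′(0) = -48, h′′′(0) = 288.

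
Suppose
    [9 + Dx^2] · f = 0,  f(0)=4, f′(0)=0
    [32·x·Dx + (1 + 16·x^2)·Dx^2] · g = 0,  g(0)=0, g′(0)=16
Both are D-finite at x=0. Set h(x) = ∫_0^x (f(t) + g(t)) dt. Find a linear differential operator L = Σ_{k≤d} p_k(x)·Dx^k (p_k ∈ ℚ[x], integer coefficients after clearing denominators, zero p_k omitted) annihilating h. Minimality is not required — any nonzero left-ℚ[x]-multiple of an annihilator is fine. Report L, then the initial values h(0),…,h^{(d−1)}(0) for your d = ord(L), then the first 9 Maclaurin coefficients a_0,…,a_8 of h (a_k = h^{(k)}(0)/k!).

L = (-52704·x + 967680·x^3 + 663552·x^5)·Dx^2 + (-207 + 13104·x^2 + 283392·x^4 + 331776·x^6)·Dx^3 + (-5856·x + 107520·x^3 + 73728·x^5)·Dx^4 + (-23 + 1456·x^2 + 31488·x^4 + 36864·x^6)·Dx^5  (order 5).
h: a_k = 0, 4, 8, -6, -64/3, 27/10, 2048/15, -81/140, -8192/7, …
ICs: h(0) = 0, h′(0) = 4, h′′(0) = 16, h′′′(0) = -36, h′′′′(0) = -512.

f: a_k = 4, 0, -18, 0, 27/2, 0, -81/20, 0, 729/1120, …
g: a_k = 0, 16, 0, -256/3, 0, 4096/5, 0, -65536/7, 0, …
Sum ⇒ L₀ = lclm(L_f,L_g) in ℚ(x)⟨Dx⟩.
∫: right-multiply L₀ by Dx.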